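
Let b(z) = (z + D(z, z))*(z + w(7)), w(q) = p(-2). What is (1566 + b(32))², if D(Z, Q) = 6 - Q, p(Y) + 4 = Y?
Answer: 2965284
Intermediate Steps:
p(Y) = -4 + Y
w(q) = -6 (w(q) = -4 - 2 = -6)
b(z) = -36 + 6*z (b(z) = (z + (6 - z))*(z - 6) = 6*(-6 + z) = -36 + 6*z)
(1566 + b(32))² = (1566 + (-36 + 6*32))² = (1566 + (-36 + 192))² = (1566 + 156)² = 1722² = 2965284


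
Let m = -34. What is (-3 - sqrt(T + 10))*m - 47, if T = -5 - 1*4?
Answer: 89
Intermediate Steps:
T = -9 (T = -5 - 4 = -9)
(-3 - sqrt(T + 10))*m - 47 = (-3 - sqrt(-9 + 10))*(-34) - 47 = (-3 - sqrt(1))*(-34) - 47 = (-3 - 1*1)*(-34) - 47 = (-3 - 1)*(-34) - 47 = -4*(-34) - 47 = 136 - 47 = 89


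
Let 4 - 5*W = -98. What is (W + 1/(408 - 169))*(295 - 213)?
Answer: 1999406/1195 ≈ 1673.1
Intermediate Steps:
W = 102/5 (W = 4/5 - 1/5*(-98) = 4/5 + 98/5 = 102/5 ≈ 20.400)
(W + 1/(408 - 169))*(295 - 213) = (102/5 + 1/(408 - 169))*(295 - 213) = (102/5 + 1/239)*82 = (24383/1195)*82 = 1999406/1195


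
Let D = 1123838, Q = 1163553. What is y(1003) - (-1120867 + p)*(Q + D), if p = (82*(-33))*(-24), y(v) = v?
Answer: 2415308767896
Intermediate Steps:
p = 64944 (p = -2706*(-24) = 64944)
y(1003) - (-1120867 + p)*(Q + D) = 1003 - (-1120867 + 64944)*(1163553 + 1123838) = 1003 - (-1055923)*2287391 = 1003 - 1*(-2415308766893) = 1003 + 2415308766893 = 2415308767896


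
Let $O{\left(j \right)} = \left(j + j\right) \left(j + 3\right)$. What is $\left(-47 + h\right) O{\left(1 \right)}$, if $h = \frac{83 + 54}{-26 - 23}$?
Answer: $- \frac{19520}{49} \approx -398.37$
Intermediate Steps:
$h = - \frac{137}{49}$ ($h = \frac{137}{-49} = 137 \left(- \frac{1}{49}\right) = - \frac{137}{49} \approx -2.7959$)
$O{\left(j \right)} = 2 j \left(3 + j\right)$
$\left(-47 + h\right) O{\left(1 \right)} = \left(-47 - \frac{137}{49}\right) 2 \cdot 1 \left(3 + 1\right) = - \frac{2440 \cdot 2 \cdot 1 \cdot 4}{49} = \left(- \frac{2440}{49}\right) 8 = - \frac{19520}{49}$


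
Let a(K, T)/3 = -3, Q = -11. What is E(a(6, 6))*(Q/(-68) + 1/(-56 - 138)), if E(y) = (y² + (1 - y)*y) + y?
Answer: -9297/3298 ≈ -2.8190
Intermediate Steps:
a(K, T) = -9 (a(K, T) = 3*(-3) = -9)
E(y) = y + y² + y*(1 - y) (E(y) = (y² + y*(1 - y)) + y = y + y² + y*(1 - y))
E(a(6, 6))*(Q/(-68) + 1/(-56 - 138)) = (2*(-9))*(-11/(-68) + 1/(-56 - 138)) = -18*(-11*(-1/68) + 1/(-194)) = -18*(11/68 - 1/194) = -18*1033/6596 = -9297/3298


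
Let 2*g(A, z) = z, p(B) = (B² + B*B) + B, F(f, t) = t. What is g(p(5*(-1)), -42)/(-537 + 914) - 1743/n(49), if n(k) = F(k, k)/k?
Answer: -657132/377 ≈ -1743.1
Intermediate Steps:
p(B) = B + 2*B² (p(B) = (B² + B²) + B = 2*B² + B = B + 2*B²)
g(A, z) = z/2
n(k) = 1 (n(k) = k/k = 1)
g(p(5*(-1)), -42)/(-537 + 914) - 1743/n(49) = ((½)*(-42))/(-537 + 914) - 1743/1 = -21/377 - 1743*1 = -21*1/377 - 1743 = -21/377 - 1743 = -657132/377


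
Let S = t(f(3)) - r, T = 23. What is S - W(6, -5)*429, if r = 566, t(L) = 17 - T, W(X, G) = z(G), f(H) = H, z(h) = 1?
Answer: -1001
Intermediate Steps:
W(X, G) = 1
t(L) = -6 (t(L) = 17 - 1*23 = 17 - 23 = -6)
S = -572 (S = -6 - 1*566 = -6 - 566 = -572)
S - W(6, -5)*429 = -572 - 429 = -1001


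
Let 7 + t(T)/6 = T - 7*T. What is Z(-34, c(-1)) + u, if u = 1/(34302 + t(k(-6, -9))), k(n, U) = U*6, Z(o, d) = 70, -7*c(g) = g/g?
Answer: 2534281/36204 ≈ 70.000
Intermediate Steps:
c(g) = -1/7 (c(g) = -g/(7*g) = -1/7*1 = -1/7)
k(n, U) = 6*U
t(T) = -42 - 36*T (t(T) = -42 + 6*(T - 7*T) = -42 + 6*(-6*T) = -42 - 36*T)
u = 1/36204 (u = 1/(34302 + (-42 - 216*(-9))) = 1/(34302 + (-42 - 36*(-54))) = 1/(34302 + (-42 + 1944)) = 1/(34302 + 1902) = 1/36204 ≈ 2.7621e-5)
Z(-34, c(-1)) + u = 70 + 1/36204 = 2534281/36204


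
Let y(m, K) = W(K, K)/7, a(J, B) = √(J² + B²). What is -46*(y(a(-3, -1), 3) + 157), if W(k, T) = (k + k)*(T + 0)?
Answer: -51382/7 ≈ -7340.3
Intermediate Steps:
W(k, T) = 2*T*k (W(k, T) = (2*k)*T = 2*T*k)
a(J, B) = √(B² + J²)
y(m, K) = 2*K²/7 (y(m, K) = (2*K*K)/7 = (2*K²)*(⅐) = 2*K²/7)
-46*(y(a(-3, -1), 3) + 157) = -46*((2/7)*3² + 157) = -46*((2/7)*9 + 157) = -46*(18/7 + 157) = -46*1117/7 = -51382/7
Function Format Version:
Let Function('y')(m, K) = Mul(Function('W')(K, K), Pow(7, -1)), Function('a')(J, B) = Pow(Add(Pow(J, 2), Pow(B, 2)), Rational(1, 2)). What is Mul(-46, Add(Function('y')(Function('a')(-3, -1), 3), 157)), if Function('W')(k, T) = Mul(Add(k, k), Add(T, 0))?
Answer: Rational(-51382, 7) ≈ -7340.3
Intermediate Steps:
Function('W')(k, T) = Mul(2, T, k) (Function('W')(k, T) = Mul(Mul(2, k), T) = Mul(2, T, k))
Function('a')(J, B) = Pow(Add(Pow(B, 2), Pow(J, 2)), Rational(1, 2))
Function('y')(m, K) = Mul(Rational(2, 7), Pow(K, 2)) (Function('y')(m, K) = Mul(Mul(2, K, K), Pow(7, -1)) = Mul(Mul(2, Pow(K, 2)), Rational(1, 7)) = Mul(Rational(2, 7), Pow(K, 2)))
Mul(-46, Add(Function('y')(Function('a')(-3, -1), 3), 157)) = Mul(-46, Add(Mul(Rational(2, 7), Pow(3, 2)), 157)) = Mul(-46, Add(Mul(Rational(2, 7), 9), 157)) = Mul(-46, Add(Rational(18, 7), 157)) = Mul(-46, Rational(1117, 7)) = Rational(-51382, 7)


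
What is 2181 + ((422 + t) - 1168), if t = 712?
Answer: 2147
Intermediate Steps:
2181 + ((422 + t) - 1168) = 2181 + ((422 + 712) - 1168) = 2181 + (1134 - 1168) = 2181 - 34 = 2147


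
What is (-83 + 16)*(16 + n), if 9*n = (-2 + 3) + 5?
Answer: -3350/3 ≈ -1116.7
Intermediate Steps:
n = ⅔ (n = ((-2 + 3) + 5)/9 = (1 + 5)/9 = (⅑)*6 = ⅔ ≈ 0.66667)
(-83 + 16)*(16 + n) = (-83 + 16)*(16 + ⅔) = -67*50/3 = -3350/3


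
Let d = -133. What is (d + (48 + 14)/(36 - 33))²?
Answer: 113569/9 ≈ 12619.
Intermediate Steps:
(d + (48 + 14)/(36 - 33))² = (-133 + (48 + 14)/(36 - 33))² = (-133 + 62/3)² = (-337/3)² = 113569/9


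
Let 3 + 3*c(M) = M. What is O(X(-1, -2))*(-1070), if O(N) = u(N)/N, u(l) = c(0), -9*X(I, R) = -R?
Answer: -4815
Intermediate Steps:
c(M) = -1 + M/3
X(I, R) = R/9 (X(I, R) = -(-1)*R/9 = R/9)
u(l) = -1 (u(l) = -1 + (⅓)*0 = -1 + 0 = -1)
O(N) = -1/N
O(X(-1, -2))*(-1070) = -1/((⅑)*(-2))*(-1070) = -1/(-2/9)*(-1070) = -1*(-9/2)*(-1070) = (9/2)*(-1070) = -4815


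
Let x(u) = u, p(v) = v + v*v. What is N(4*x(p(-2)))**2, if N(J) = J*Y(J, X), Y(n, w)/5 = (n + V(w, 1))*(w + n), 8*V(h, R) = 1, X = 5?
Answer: 17850625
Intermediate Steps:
p(v) = v + v**2
V(h, R) = 1/8 (V(h, R) = (1/8)*1 = 1/8)
Y(n, w) = 5*(1/8 + n)*(n + w) (Y(n, w) = 5*((n + 1/8)*(w + n)) = 5*((1/8 + n)*(n + w)) = 5*(1/8 + n)*(n + w))
N(J) = J*(25/8 + 5*J**2 + 205*J/8) (N(J) = J*(5*J**2 + 5*J/8 + (5/8)*5 + 5*J*5) = J*(5*J**2 + 5*J/8 + 25/8 + 25*J) = J*(25/8 + 5*J**2 + 205*J/8))
N(4*x(p(-2)))**2 = (5*(4*(-2*(1 - 2)))*(5 + 8*(4*(-2*(1 - 2)))**2 + 41*(4*(-2*(1 - 2))))/8)**2 = (5*(4*(-2*(-1)))*(5 + 8*(4*(-2*(-1)))**2 + 41*(4*(-2*(-1))))/8)**2 = (5*(4*2)*(5 + 8*(4*2)**2 + 41*(4*2))/8)**2 = ((5/8)*8*(5 + 8*8**2 + 41*8))**2 = ((5/8)*8*(5 + 8*64 + 328))**2 = ((5/8)*8*(5 + 512 + 328))**2 = ((5/8)*8*845)**2 = 4225**2 = 17850625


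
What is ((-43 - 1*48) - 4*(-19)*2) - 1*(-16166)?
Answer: 16227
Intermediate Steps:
((-43 - 1*48) - 4*(-19)*2) - 1*(-16166) = ((-43 - 48) + 76*2) + 16166 = (-91 + 152) + 16166 = 61 + 16166 = 16227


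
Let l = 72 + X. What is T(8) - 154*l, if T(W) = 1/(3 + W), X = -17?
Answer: -93169/11 ≈ -8469.9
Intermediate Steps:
l = 55 (l = 72 - 17 = 55)
T(8) - 154*l = 1/(3 + 8) - 154*55 = 1/11 - 8470 = -93169/11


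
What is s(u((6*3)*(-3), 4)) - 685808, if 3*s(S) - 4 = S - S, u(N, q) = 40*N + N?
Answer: -2057420/3 ≈ -6.8581e+5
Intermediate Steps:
u(N, q) = 41*N
s(S) = 4/3 (s(S) = 4/3 + (S - S)/3 = 4/3 + (1/3)*0 = 4/3 + 0 = 4/3)
s(u((6*3)*(-3), 4)) - 685808 = 4/3 - 685808 = -2057420/3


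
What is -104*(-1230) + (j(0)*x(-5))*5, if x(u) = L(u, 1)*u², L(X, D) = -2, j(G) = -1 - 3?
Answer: 128920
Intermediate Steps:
j(G) = -4
x(u) = -2*u²
-104*(-1230) + (j(0)*x(-5))*5 = -104*(-1230) - (-8)*(-5)²*5 = 127920 - (-8)*25*5 = 127920 - 4*(-50)*5 = 127920 + 200*5 = 127920 + 1000 = 128920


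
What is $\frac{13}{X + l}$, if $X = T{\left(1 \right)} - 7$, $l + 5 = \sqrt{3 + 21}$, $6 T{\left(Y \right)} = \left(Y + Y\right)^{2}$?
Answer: $- \frac{663}{470} - \frac{117 \sqrt{6}}{470} \approx -2.0204$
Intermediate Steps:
$T{\left(Y \right)} = \frac{2 Y^{2}}{3}$ ($T{\left(Y \right)} = \frac{\left(Y + Y\right)^{2}}{6} = \frac{\left(2 Y\right)^{2}}{6} = \frac{4 Y^{2}}{6} = \frac{2 Y^{2}}{3}$)
$l = -5 + 2 \sqrt{6}$ ($l = -5 + \sqrt{3 + 21} = -5 + \sqrt{24} = -5 + 2 \sqrt{6} \approx -0.10102$)
$X = - \frac{19}{3}$ ($X = \frac{2 \cdot 1^{2}}{3} - 7 = \frac{2}{3} \cdot 1 - 7 = \frac{2}{3} - 7 = - \frac{19}{3} \approx -6.3333$)
$\frac{13}{X + l} = \frac{13}{- \frac{19}{3} - \left(5 - 2 \sqrt{6}\right)} = \frac{13}{- \frac{34}{3} + 2 \sqrt{6}}$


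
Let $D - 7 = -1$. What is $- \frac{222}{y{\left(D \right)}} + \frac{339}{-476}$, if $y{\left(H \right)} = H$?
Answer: $- \frac{17951}{476} \approx -37.712$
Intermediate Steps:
$D = 6$ ($D = 7 - 1 = 6$)
$- \frac{222}{y{\left(D \right)}} + \frac{339}{-476} = - \frac{222}{6} + \frac{339}{-476} = \left(-222\right) \frac{1}{6} + 339 \left(- \frac{1}{476}\right) = -37 - \frac{339}{476} = - \frac{17951}{476}$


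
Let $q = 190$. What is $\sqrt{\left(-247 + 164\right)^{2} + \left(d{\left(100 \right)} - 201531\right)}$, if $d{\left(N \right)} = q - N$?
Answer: $2 i \sqrt{48638} \approx 441.08 i$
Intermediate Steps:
$d{\left(N \right)} = 190 - N$
$\sqrt{\left(-247 + 164\right)^{2} + \left(d{\left(100 \right)} - 201531\right)} = \sqrt{\left(-247 + 164\right)^{2} + \left(\left(190 - 100\right) - 201531\right)} = \sqrt{\left(-83\right)^{2} + \left(\left(190 - 100\right) - 201531\right)} = \sqrt{6889 + \left(90 - 201531\right)} = \sqrt{6889 - 201441} = \sqrt{-194552} = 2 i \sqrt{48638}$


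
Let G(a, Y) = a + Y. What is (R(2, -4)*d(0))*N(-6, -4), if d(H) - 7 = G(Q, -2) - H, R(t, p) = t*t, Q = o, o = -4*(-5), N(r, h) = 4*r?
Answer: -2400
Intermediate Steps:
o = 20
Q = 20
R(t, p) = t**2
G(a, Y) = Y + a
d(H) = 25 - H (d(H) = 7 + ((-2 + 20) - H) = 7 + (18 - H) = 25 - H)
(R(2, -4)*d(0))*N(-6, -4) = (2**2*(25 - 1*0))*(4*(-6)) = (4*(25 + 0))*(-24) = (4*25)*(-24) = 100*(-24) = -2400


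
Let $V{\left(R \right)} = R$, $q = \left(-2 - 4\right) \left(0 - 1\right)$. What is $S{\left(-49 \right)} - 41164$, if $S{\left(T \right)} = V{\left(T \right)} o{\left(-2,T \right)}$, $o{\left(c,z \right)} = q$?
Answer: $-41458$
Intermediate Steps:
$q = 6$ ($q = - 6 \left(0 - 1\right) = \left(-6\right) \left(-1\right) = 6$)
$o{\left(c,z \right)} = 6$
$S{\left(T \right)} = 6 T$ ($S{\left(T \right)} = T 6 = 6 T$)
$S{\left(-49 \right)} - 41164 = 6 \left(-49\right) - 41164 = -294 - 41164 = -41458$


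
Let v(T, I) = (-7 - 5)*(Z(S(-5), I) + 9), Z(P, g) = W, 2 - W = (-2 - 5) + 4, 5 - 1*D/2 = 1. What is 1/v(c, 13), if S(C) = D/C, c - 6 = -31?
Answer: -1/168 ≈ -0.0059524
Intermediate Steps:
c = -25 (c = 6 - 31 = -25)
D = 8 (D = 10 - 2*1 = 10 - 2 = 8)
S(C) = 8/C
W = 5 (W = 2 - ((-2 - 5) + 4) = 2 - (-7 + 4) = 2 - 1*(-3) = 2 + 3 = 5)
Z(P, g) = 5
v(T, I) = -168 (v(T, I) = (-7 - 5)*(5 + 9) = -12*14 = -168)
1/v(c, 13) = 1/(-168) = -1/168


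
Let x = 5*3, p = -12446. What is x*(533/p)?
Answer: -7995/12446 ≈ -0.64237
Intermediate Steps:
x = 15
x*(533/p) = 15*(533/(-12446)) = 15*(533*(-1/12446)) = 15*(-533/12446) = -7995/12446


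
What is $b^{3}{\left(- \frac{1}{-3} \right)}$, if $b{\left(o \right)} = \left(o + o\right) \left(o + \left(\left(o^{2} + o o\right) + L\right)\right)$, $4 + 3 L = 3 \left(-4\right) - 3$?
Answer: $- \frac{1124864}{19683} \approx -57.149$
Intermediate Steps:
$L = - \frac{19}{3}$ ($L = - \frac{4}{3} + \frac{3 \left(-4\right) - 3}{3} = - \frac{4}{3} + \frac{-12 - 3}{3} = - \frac{4}{3} + \frac{1}{3} \left(-15\right) = - \frac{4}{3} - 5 = - \frac{19}{3} \approx -6.3333$)
$b{\left(o \right)} = 2 o \left(- \frac{19}{3} + o + 2 o^{2}\right)$ ($b{\left(o \right)} = \left(o + o\right) \left(o - \left(\frac{19}{3} - o^{2} - o o\right)\right) = 2 o \left(o + \left(\left(o^{2} + o^{2}\right) - \frac{19}{3}\right)\right) = 2 o \left(o + \left(2 o^{2} - \frac{19}{3}\right)\right) = 2 o \left(o + \left(- \frac{19}{3} + 2 o^{2}\right)\right) = 2 o \left(- \frac{19}{3} + o + 2 o^{2}\right)$)
$b^{3}{\left(- \frac{1}{-3} \right)} = \left(\frac{2 \left(- \frac{1}{-3}\right) \left(-19 + 3 \left(- \frac{1}{-3}\right) + 6 \left(- \frac{1}{-3}\right)^{2}\right)}{3}\right)^{3} = \left(\frac{2 \left(\left(-1\right) \left(- \frac{1}{3}\right)\right) \left(-19 + 3 \left(\left(-1\right) \left(- \frac{1}{3}\right)\right) + 6 \left(\left(-1\right) \left(- \frac{1}{3}\right)\right)^{2}\right)}{3}\right)^{3} = \left(\frac{2}{3} \cdot \frac{1}{3} \left(-19 + 3 \cdot \frac{1}{3} + \frac{6}{9}\right)\right)^{3} = \left(\frac{2}{3} \cdot \frac{1}{3} \left(-19 + 1 + 6 \cdot \frac{1}{9}\right)\right)^{3} = \left(\frac{2}{3} \cdot \frac{1}{3} \left(-19 + 1 + \frac{2}{3}\right)\right)^{3} = \left(\frac{2}{3} \cdot \frac{1}{3} \left(- \frac{52}{3}\right)\right)^{3} = \left(- \frac{104}{27}\right)^{3} = - \frac{1124864}{19683}$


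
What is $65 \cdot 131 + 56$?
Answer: $8571$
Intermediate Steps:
$65 \cdot 131 + 56 = 8515 + 56 = 8571$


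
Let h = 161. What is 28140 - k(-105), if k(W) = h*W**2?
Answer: -1746885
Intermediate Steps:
k(W) = 161*W**2
28140 - k(-105) = 28140 - 161*(-105)**2 = 28140 - 161*11025 = 28140 - 1*1775025 = 28140 - 1775025 = -1746885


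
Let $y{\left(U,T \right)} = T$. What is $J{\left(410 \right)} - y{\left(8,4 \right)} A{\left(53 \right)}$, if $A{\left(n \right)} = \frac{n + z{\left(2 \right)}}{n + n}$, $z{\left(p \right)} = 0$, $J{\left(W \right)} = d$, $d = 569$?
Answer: $567$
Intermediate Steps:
$J{\left(W \right)} = 569$
$A{\left(n \right)} = \frac{1}{2}$ ($A{\left(n \right)} = \frac{n + 0}{n + n} = \frac{n}{2 n} = n \frac{1}{2 n} = \frac{1}{2}$)
$J{\left(410 \right)} - y{\left(8,4 \right)} A{\left(53 \right)} = 569 - 4 \cdot \frac{1}{2} = 569 - 2 = 567$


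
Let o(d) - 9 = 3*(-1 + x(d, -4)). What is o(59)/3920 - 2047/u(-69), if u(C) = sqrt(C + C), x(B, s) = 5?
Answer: 3/560 + 89*I*sqrt(138)/6 ≈ 0.0053571 + 174.25*I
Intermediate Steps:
o(d) = 21 (o(d) = 9 + 3*(-1 + 5) = 9 + 3*4 = 9 + 12 = 21)
u(C) = sqrt(2)*sqrt(C) (u(C) = sqrt(2*C) = sqrt(2)*sqrt(C))
o(59)/3920 - 2047/u(-69) = 21/3920 - 2047*(-I*sqrt(138)/138) = 21*(1/3920) - 2047*(-I*sqrt(138)/138) = 3/560 - 2047*(-I*sqrt(138)/138) = 3/560 - (-89)*I*sqrt(138)/6 = 3/560 + 89*I*sqrt(138)/6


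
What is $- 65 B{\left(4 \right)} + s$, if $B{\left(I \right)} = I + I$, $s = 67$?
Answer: $-453$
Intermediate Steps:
$B{\left(I \right)} = 2 I$
$- 65 B{\left(4 \right)} + s = - 65 \cdot 2 \cdot 4 + 67 = \left(-65\right) 8 + 67 = -520 + 67 = -453$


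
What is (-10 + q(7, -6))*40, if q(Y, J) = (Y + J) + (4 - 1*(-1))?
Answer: -160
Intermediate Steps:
q(Y, J) = 5 + J + Y (q(Y, J) = (J + Y) + (4 + 1) = (J + Y) + 5 = 5 + J + Y)
(-10 + q(7, -6))*40 = (-10 + (5 - 6 + 7))*40 = (-10 + 6)*40 = -4*40 = -160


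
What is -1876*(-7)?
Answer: 13132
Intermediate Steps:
-1876*(-7) = -134*(-98) = 13132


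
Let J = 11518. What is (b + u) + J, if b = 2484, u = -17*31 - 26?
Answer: 13449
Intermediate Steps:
u = -553 (u = -527 - 26 = -553)
(b + u) + J = (2484 - 553) + 11518 = 1931 + 11518 = 13449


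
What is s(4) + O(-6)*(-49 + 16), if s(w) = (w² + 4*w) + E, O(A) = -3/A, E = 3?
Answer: 37/2 ≈ 18.500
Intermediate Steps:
s(w) = 3 + w² + 4*w (s(w) = (w² + 4*w) + 3 = 3 + w² + 4*w)
s(4) + O(-6)*(-49 + 16) = (3 + 4² + 4*4) + (-3/(-6))*(-49 + 16) = (3 + 16 + 16) - 3*(-⅙)*(-33) = 35 + (½)*(-33) = 35 - 33/2 = 37/2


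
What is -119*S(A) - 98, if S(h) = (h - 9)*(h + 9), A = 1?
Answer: 9422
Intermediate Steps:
S(h) = (-9 + h)*(9 + h)
-119*S(A) - 98 = -119*(-81 + 1**2) - 98 = -119*(-81 + 1) - 98 = -119*(-80) - 98 = 9520 - 98 = 9422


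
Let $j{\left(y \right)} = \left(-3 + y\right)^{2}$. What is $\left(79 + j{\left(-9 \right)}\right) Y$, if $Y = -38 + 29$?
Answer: $-2007$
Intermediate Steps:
$Y = -9$
$\left(79 + j{\left(-9 \right)}\right) Y = \left(79 + \left(-3 - 9\right)^{2}\right) \left(-9\right) = \left(79 + \left(-12\right)^{2}\right) \left(-9\right) = \left(79 + 144\right) \left(-9\right) = 223 \left(-9\right) = -2007$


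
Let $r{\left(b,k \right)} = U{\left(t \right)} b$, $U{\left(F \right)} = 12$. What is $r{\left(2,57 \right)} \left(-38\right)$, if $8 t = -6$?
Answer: $-912$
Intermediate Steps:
$t = - \frac{3}{4}$ ($t = \frac{1}{8} \left(-6\right) = - \frac{3}{4} \approx -0.75$)
$r{\left(b,k \right)} = 12 b$
$r{\left(2,57 \right)} \left(-38\right) = 12 \cdot 2 \left(-38\right) = 24 \left(-38\right) = -912$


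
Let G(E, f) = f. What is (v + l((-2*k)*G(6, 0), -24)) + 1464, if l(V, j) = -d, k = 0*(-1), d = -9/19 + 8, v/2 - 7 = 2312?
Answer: 115795/19 ≈ 6094.5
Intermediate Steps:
v = 4638 (v = 14 + 2*2312 = 14 + 4624 = 4638)
d = 143/19 (d = -9*1/19 + 8 = -9/19 + 8 = 143/19 ≈ 7.5263)
k = 0
l(V, j) = -143/19 (l(V, j) = -1*143/19 = -143/19)
(v + l((-2*k)*G(6, 0), -24)) + 1464 = (4638 - 143/19) + 1464 = 87979/19 + 1464 = 115795/19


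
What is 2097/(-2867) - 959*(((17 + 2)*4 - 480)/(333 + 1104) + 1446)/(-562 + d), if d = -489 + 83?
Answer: 2854533074021/1994021436 ≈ 1431.5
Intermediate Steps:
d = -406
2097/(-2867) - 959*(((17 + 2)*4 - 480)/(333 + 1104) + 1446)/(-562 + d) = 2097/(-2867) - 959*(((17 + 2)*4 - 480)/(333 + 1104) + 1446)/(-562 - 406) = 2097*(-1/2867) - 959/((-968/((19*4 - 480)/1437 + 1446))) = -2097/2867 - 959/((-968/((76 - 480)*(1/1437) + 1446))) = -2097/2867 - 959/((-968/(-404*1/1437 + 1446))) = -2097/2867 - 959/((-968/(-404/1437 + 1446))) = -2097/2867 - 959/((-968/2077498/1437)) = -2097/2867 - 959/((-968*1437/2077498)) = -2097/2867 - 959/(-695508/1038749) = -2097/2867 - 959*(-1038749/695508) = -2097/2867 + 996160291/695508 = 2854533074021/1994021436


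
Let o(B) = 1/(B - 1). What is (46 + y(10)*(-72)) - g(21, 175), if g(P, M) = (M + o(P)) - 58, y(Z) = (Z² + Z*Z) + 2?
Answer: -292301/20 ≈ -14615.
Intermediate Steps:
o(B) = 1/(-1 + B)
y(Z) = 2 + 2*Z² (y(Z) = (Z² + Z²) + 2 = 2*Z² + 2 = 2 + 2*Z²)
g(P, M) = -58 + M + 1/(-1 + P) (g(P, M) = (M + 1/(-1 + P)) - 58 = -58 + M + 1/(-1 + P))
(46 + y(10)*(-72)) - g(21, 175) = (46 + (2 + 2*10²)*(-72)) - (1 + (-1 + 21)*(-58 + 175))/(-1 + 21) = (46 + (2 + 2*100)*(-72)) - (1 + 20*117)/20 = (46 + (2 + 200)*(-72)) - (1 + 2340)/20 = (46 + 202*(-72)) - 2341/20 = (46 - 14544) - 1*2341/20 = -14498 - 2341/20 = -292301/20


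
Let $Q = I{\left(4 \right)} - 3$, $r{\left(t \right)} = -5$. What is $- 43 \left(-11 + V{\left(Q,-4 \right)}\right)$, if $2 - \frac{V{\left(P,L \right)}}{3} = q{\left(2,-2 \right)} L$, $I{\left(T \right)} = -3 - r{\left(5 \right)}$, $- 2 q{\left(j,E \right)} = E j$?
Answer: $-817$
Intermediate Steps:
$q{\left(j,E \right)} = - \frac{E j}{2}$
$I{\left(T \right)} = 2$ ($I{\left(T \right)} = -3 - -5 = -3 + 5 = 2$)
$Q = -1$ ($Q = 2 - 3 = -1$)
$V{\left(P,L \right)} = 6 - 6 L$ ($V{\left(P,L \right)} = 6 - 3 \left(- \frac{1}{2}\right) \left(-2\right) 2 L = 6 - 3 \cdot 2 L = 6 - 6 L$)
$- 43 \left(-11 + V{\left(Q,-4 \right)}\right) = - 43 \left(-11 + \left(6 - -24\right)\right) = - 43 \left(-11 + \left(6 + 24\right)\right) = - 43 \left(-11 + 30\right) = \left(-43\right) 19 = -817$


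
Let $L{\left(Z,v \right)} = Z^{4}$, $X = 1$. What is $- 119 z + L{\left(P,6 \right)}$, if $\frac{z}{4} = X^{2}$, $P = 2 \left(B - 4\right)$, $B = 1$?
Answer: $820$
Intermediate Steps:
$P = -6$ ($P = 2 \left(1 - 4\right) = 2 \left(-3\right) = -6$)
$z = 4$ ($z = 4 \cdot 1^{2} = 4 \cdot 1 = 4$)
$- 119 z + L{\left(P,6 \right)} = \left(-119\right) 4 + \left(-6\right)^{4} = -476 + 1296 = 820$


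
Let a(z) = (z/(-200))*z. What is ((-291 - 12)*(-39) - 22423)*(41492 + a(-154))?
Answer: -10970162313/25 ≈ -4.3881e+8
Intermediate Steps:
a(z) = -z**2/200 (a(z) = (z*(-1/200))*z = (-z/200)*z = -z**2/200)
((-291 - 12)*(-39) - 22423)*(41492 + a(-154)) = ((-291 - 12)*(-39) - 22423)*(41492 - 1/200*(-154)**2) = (-303*(-39) - 22423)*(41492 - 1/200*23716) = (11817 - 22423)*(41492 - 5929/50) = -10606*2068671/50 = -10970162313/25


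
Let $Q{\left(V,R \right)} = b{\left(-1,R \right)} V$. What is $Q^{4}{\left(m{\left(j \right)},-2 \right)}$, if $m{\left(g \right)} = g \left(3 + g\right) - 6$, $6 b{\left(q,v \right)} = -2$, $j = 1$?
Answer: $\frac{16}{81} \approx 0.19753$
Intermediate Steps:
$b{\left(q,v \right)} = - \frac{1}{3}$ ($b{\left(q,v \right)} = \frac{1}{6} \left(-2\right) = - \frac{1}{3}$)
$m{\left(g \right)} = -6 + g \left(3 + g\right)$ ($m{\left(g \right)} = g \left(3 + g\right) - 6 = -6 + g \left(3 + g\right)$)
$Q{\left(V,R \right)} = - \frac{V}{3}$
$Q^{4}{\left(m{\left(j \right)},-2 \right)} = \left(- \frac{-6 + 1^{2} + 3 \cdot 1}{3}\right)^{4} = \left(- \frac{-6 + 1 + 3}{3}\right)^{4} = \left(\left(- \frac{1}{3}\right) \left(-2\right)\right)^{4} = \left(\frac{2}{3}\right)^{4} = \frac{16}{81}$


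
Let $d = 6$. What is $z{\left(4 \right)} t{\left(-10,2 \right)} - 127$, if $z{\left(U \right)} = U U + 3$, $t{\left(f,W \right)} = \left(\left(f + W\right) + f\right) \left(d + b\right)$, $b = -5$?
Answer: $-469$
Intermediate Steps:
$t{\left(f,W \right)} = W + 2 f$ ($t{\left(f,W \right)} = \left(\left(f + W\right) + f\right) \left(6 - 5\right) = \left(\left(W + f\right) + f\right) 1 = \left(W + 2 f\right) 1 = W + 2 f$)
$z{\left(U \right)} = 3 + U^{2}$ ($z{\left(U \right)} = U^{2} + 3 = 3 + U^{2}$)
$z{\left(4 \right)} t{\left(-10,2 \right)} - 127 = \left(3 + 4^{2}\right) \left(2 + 2 \left(-10\right)\right) - 127 = \left(3 + 16\right) \left(2 - 20\right) - 127 = 19 \left(-18\right) - 127 = -342 - 127 = -469$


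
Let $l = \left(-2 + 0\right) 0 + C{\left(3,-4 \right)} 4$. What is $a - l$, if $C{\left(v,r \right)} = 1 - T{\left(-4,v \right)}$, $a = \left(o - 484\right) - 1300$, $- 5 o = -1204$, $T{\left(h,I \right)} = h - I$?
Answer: $- \frac{7876}{5} \approx -1575.2$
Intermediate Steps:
$o = \frac{1204}{5}$ ($o = \left(- \frac{1}{5}\right) \left(-1204\right) = \frac{1204}{5} \approx 240.8$)
$a = - \frac{7716}{5}$ ($a = \left(\frac{1204}{5} - 484\right) - 1300 = - \frac{1216}{5} - 1300 = - \frac{7716}{5} \approx -1543.2$)
$C{\left(v,r \right)} = 5 + v$ ($C{\left(v,r \right)} = 1 - \left(-4 - v\right) = 1 + \left(4 + v\right) = 5 + v$)
$l = 32$ ($l = \left(-2 + 0\right) 0 + \left(5 + 3\right) 4 = \left(-2\right) 0 + 8 \cdot 4 = 0 + 32 = 32$)
$a - l = - \frac{7716}{5} - 32 = - \frac{7876}{5}$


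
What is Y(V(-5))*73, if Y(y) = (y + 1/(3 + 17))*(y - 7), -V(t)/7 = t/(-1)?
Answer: 1071567/10 ≈ 1.0716e+5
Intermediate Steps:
V(t) = 7*t (V(t) = -7*t/(-1) = -7*t*(-1) = -(-7)*t = 7*t)
Y(y) = (-7 + y)*(1/20 + y) (Y(y) = (y + 1/20)*(-7 + y) = (1/20 + y)*(-7 + y) = (-7 + y)*(1/20 + y))
Y(V(-5))*73 = (-7/20 + (7*(-5))**2 - 973*(-5)/20)*73 = (-7/20 + (-35)**2 - 139/20*(-35))*73 = (-7/20 + 1225 + 973/4)*73 = (14679/10)*73 = 1071567/10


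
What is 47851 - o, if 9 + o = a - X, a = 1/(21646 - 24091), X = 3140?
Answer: 124695001/2445 ≈ 51000.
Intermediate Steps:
a = -1/2445 (a = 1/(-2445) = -1/2445 ≈ -0.00040900)
o = -7699306/2445 (o = -9 + (-1/2445 - 1*3140) = -9 + (-1/2445 - 3140) = -9 - 7677301/2445 = -7699306/2445 ≈ -3149.0)
47851 - o = 47851 - 1*(-7699306/2445) = 47851 + 7699306/2445 = 124695001/2445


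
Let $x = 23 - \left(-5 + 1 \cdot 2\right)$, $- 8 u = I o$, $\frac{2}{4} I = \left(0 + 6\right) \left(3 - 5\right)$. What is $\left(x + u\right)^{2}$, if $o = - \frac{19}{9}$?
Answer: $\frac{3481}{9} \approx 386.78$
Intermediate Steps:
$o = - \frac{19}{9}$ ($o = \left(-19\right) \frac{1}{9} = - \frac{19}{9} \approx -2.1111$)
$I = -24$ ($I = 2 \left(0 + 6\right) \left(3 - 5\right) = 2 \cdot 6 \left(-2\right) = 2 \left(-12\right) = -24$)
$u = - \frac{19}{3}$ ($u = - \frac{\left(-24\right) \left(- \frac{19}{9}\right)}{8} = \left(- \frac{1}{8}\right) \frac{152}{3} = - \frac{19}{3} \approx -6.3333$)
$x = 26$ ($x = 23 - \left(-5 + 2\right) = 23 - -3 = 23 + 3 = 26$)
$\left(x + u\right)^{2} = \left(26 - \frac{19}{3}\right)^{2} = \left(\frac{59}{3}\right)^{2} = \frac{3481}{9}$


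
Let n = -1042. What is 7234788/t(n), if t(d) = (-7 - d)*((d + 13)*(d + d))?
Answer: 26213/8041635 ≈ 0.0032597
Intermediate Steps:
t(d) = 2*d*(-7 - d)*(13 + d) (t(d) = (-7 - d)*((13 + d)*(2*d)) = (-7 - d)*(2*d*(13 + d)) = 2*d*(-7 - d)*(13 + d))
7234788/t(n) = 7234788/((-2*(-1042)*(91 + (-1042)² + 20*(-1042)))) = 7234788/((-2*(-1042)*(91 + 1085764 - 20840))) = 7234788/((-2*(-1042)*1065015)) = 7234788/2219491260 = 7234788*(1/2219491260) = 26213/8041635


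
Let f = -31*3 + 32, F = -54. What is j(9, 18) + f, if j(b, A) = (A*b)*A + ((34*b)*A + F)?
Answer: 8309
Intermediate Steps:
j(b, A) = -54 + b*A**2 + 34*A*b (j(b, A) = (A*b)*A + ((34*b)*A - 54) = b*A**2 + (34*A*b - 54) = b*A**2 + (-54 + 34*A*b) = -54 + b*A**2 + 34*A*b)
f = -61 (f = -93 + 32 = -61)
j(9, 18) + f = (-54 + 9*18**2 + 34*18*9) - 61 = (-54 + 9*324 + 5508) - 61 = (-54 + 2916 + 5508) - 61 = 8370 - 61 = 8309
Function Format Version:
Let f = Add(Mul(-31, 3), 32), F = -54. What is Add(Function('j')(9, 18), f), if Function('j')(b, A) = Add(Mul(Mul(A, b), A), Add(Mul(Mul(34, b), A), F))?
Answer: 8309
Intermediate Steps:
Function('j')(b, A) = Add(-54, Mul(b, Pow(A, 2)), Mul(34, A, b)) (Function('j')(b, A) = Add(Mul(Mul(A, b), A), Add(Mul(Mul(34, b), A), -54)) = Add(Mul(b, Pow(A, 2)), Add(Mul(34, A, b), -54)) = Add(Mul(b, Pow(A, 2)), Add(-54, Mul(34, A, b))) = Add(-54, Mul(b, Pow(A, 2)), Mul(34, A, b)))
f = -61 (f = Add(-93, 32) = -61)
Add(Function('j')(9, 18), f) = Add(Add(-54, Mul(9, Pow(18, 2)), Mul(34, 18, 9)), -61) = Add(Add(-54, Mul(9, 324), 5508), -61) = Add(Add(-54, 2916, 5508), -61) = Add(8370, -61) = 8309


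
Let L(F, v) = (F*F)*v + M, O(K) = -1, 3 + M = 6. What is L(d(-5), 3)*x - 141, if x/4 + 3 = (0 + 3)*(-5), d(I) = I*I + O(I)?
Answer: -124773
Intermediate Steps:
M = 3 (M = -3 + 6 = 3)
d(I) = -1 + I² (d(I) = I*I - 1 = I² - 1 = -1 + I²)
L(F, v) = 3 + v*F² (L(F, v) = (F*F)*v + 3 = F²*v + 3 = v*F² + 3 = 3 + v*F²)
x = -72 (x = -12 + 4*((0 + 3)*(-5)) = -12 + 4*(3*(-5)) = -12 + 4*(-15) = -12 - 60 = -72)
L(d(-5), 3)*x - 141 = (3 + 3*(-1 + (-5)²)²)*(-72) - 141 = (3 + 3*(-1 + 25)²)*(-72) - 141 = (3 + 3*24²)*(-72) - 141 = (3 + 3*576)*(-72) - 141 = (3 + 1728)*(-72) - 141 = 1731*(-72) - 141 = -124632 - 141 = -124773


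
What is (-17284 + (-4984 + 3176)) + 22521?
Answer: 3429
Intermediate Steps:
(-17284 + (-4984 + 3176)) + 22521 = (-17284 - 1808) + 22521 = -19092 + 22521 = 3429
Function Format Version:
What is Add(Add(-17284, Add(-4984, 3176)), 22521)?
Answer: 3429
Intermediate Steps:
Add(Add(-17284, Add(-4984, 3176)), 22521) = Add(Add(-17284, -1808), 22521) = Add(-19092, 22521) = 3429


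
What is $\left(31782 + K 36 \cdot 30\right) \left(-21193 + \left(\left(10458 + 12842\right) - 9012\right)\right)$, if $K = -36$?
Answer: $49011690$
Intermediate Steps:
$\left(31782 + K 36 \cdot 30\right) \left(-21193 + \left(\left(10458 + 12842\right) - 9012\right)\right) = \left(31782 + \left(-36\right) 36 \cdot 30\right) \left(-21193 + \left(\left(10458 + 12842\right) - 9012\right)\right) = \left(31782 - 38880\right) \left(-21193 + \left(23300 - 9012\right)\right) = \left(31782 - 38880\right) \left(-21193 + 14288\right) = \left(-7098\right) \left(-6905\right) = 49011690$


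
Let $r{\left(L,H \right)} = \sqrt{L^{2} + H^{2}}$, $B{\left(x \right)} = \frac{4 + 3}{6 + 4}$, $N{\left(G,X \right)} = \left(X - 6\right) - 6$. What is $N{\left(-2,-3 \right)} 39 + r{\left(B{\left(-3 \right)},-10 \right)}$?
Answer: $-585 + \frac{\sqrt{10049}}{10} \approx -574.98$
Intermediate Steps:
$N{\left(G,X \right)} = -12 + X$ ($N{\left(G,X \right)} = \left(-6 + X\right) - 6 = -12 + X$)
$B{\left(x \right)} = \frac{7}{10}$
$r{\left(L,H \right)} = \sqrt{H^{2} + L^{2}}$
$N{\left(-2,-3 \right)} 39 + r{\left(B{\left(-3 \right)},-10 \right)} = \left(-12 - 3\right) 39 + \sqrt{\left(-10\right)^{2} + \left(\frac{7}{10}\right)^{2}} = \left(-15\right) 39 + \sqrt{100 + \frac{49}{100}} = -585 + \sqrt{\frac{10049}{100}} = -585 + \frac{\sqrt{10049}}{10}$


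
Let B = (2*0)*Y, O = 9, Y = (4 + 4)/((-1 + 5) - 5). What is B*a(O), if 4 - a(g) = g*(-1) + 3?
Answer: 0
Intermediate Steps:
Y = -8 (Y = 8/(4 - 5) = 8/(-1) = 8*(-1) = -8)
B = 0 (B = (2*0)*(-8) = 0*(-8) = 0)
a(g) = 1 + g (a(g) = 4 - (g*(-1) + 3) = 4 - (-g + 3) = 4 - (3 - g) = 4 + (-3 + g) = 1 + g)
B*a(O) = 0*(1 + 9) = 0*10 = 0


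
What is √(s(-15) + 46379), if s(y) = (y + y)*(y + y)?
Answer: √47279 ≈ 217.44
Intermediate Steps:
s(y) = 4*y² (s(y) = (2*y)*(2*y) = 4*y²)
√(s(-15) + 46379) = √(4*(-15)² + 46379) = √(4*225 + 46379) = √(900 + 46379) = √47279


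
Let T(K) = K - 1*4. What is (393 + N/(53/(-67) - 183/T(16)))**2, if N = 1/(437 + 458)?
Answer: 2286472106699599009/14804064236025 ≈ 1.5445e+5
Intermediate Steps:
T(K) = -4 + K (T(K) = K - 4 = -4 + K)
N = 1/895 ≈ 0.0011173
(393 + N/(53/(-67) - 183/T(16)))**2 = (393 + 1/(895*(53/(-67) - 183/(-4 + 16))))**2 = (393 + 1/(895*(53*(-1/67) - 183/12)))**2 = (393 + 1/(895*(-53/67 - 183*1/12)))**2 = (393 + 1/(895*(-53/67 - 61/4)))**2 = (393 + 1/(895*(-4299/268)))**2 = (393 + (1/895)*(-268/4299))**2 = (393 - 268/3847605)**2 = (1512108497/3847605)**2 = 2286472106699599009/14804064236025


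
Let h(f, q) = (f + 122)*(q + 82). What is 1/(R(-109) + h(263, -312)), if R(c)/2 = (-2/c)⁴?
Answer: -141158161/12499555156518 ≈ -1.1293e-5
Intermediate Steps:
R(c) = 32/c⁴ (R(c) = 2*(-2/c)⁴ = 2*(16/c⁴) = 32/c⁴)
h(f, q) = (82 + q)*(122 + f) (h(f, q) = (122 + f)*(82 + q) = (82 + q)*(122 + f))
1/(R(-109) + h(263, -312)) = 1/(32/(-109)⁴ + (10004 + 82*263 + 122*(-312) + 263*(-312))) = 1/(32*(1/141158161) + (10004 + 21566 - 38064 - 82056)) = 1/(32/141158161 - 88550) = 1/(-12499555156518/141158161) = -141158161/12499555156518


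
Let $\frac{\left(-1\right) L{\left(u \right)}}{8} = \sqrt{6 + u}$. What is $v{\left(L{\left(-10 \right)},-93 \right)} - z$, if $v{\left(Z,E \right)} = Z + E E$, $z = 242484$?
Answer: $-233835 - 16 i \approx -2.3384 \cdot 10^{5} - 16.0 i$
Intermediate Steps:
$L{\left(u \right)} = - 8 \sqrt{6 + u}$
$v{\left(Z,E \right)} = Z + E^{2}$
$v{\left(L{\left(-10 \right)},-93 \right)} - z = \left(- 8 \sqrt{6 - 10} + \left(-93\right)^{2}\right) - 242484 = \left(- 8 \sqrt{-4} + 8649\right) - 242484 = \left(- 8 \cdot 2 i + 8649\right) - 242484 = \left(- 16 i + 8649\right) - 242484 = \left(8649 - 16 i\right) - 242484 = -233835 - 16 i$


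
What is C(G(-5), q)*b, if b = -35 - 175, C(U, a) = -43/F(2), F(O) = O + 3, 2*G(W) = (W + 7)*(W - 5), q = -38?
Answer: 1806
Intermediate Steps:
G(W) = (-5 + W)*(7 + W)/2 (G(W) = ((W + 7)*(W - 5))/2 = ((7 + W)*(-5 + W))/2 = ((-5 + W)*(7 + W))/2 = (-5 + W)*(7 + W)/2)
F(O) = 3 + O
C(U, a) = -43/5 (C(U, a) = -43/(3 + 2) = -43/5)
b = -210
C(G(-5), q)*b = -43/5*(-210) = 1806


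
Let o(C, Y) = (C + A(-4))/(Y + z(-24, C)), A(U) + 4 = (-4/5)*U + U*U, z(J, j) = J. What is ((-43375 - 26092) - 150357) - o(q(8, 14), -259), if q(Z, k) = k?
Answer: -311050814/1415 ≈ -2.1982e+5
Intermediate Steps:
A(U) = -4 + U**2 - 4*U/5 (A(U) = -4 + ((-4/5)*U + U*U) = -4 + ((-4*1/5)*U + U**2) = -4 + (-4*U/5 + U**2) = -4 + (U**2 - 4*U/5) = -4 + U**2 - 4*U/5)
o(C, Y) = (76/5 + C)/(-24 + Y) (o(C, Y) = (C + (-4 + (-4)**2 - 4/5*(-4)))/(Y - 24) = (C + (-4 + 16 + 16/5))/(-24 + Y) = (C + 76/5)/(-24 + Y) = (76/5 + C)/(-24 + Y))
((-43375 - 26092) - 150357) - o(q(8, 14), -259) = ((-43375 - 26092) - 150357) - (76/5 + 14)/(-24 - 259) = (-69467 - 150357) - 146/((-283)*5) = -219824 - (-1)*146/(283*5) = -219824 - 1*(-146/1415) = -219824 + 146/1415 = -311050814/1415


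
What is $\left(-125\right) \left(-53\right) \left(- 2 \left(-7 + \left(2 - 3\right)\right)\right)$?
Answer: $106000$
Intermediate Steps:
$\left(-125\right) \left(-53\right) \left(- 2 \left(-7 + \left(2 - 3\right)\right)\right) = 6625 \left(- 2 \left(-7 + \left(2 - 3\right)\right)\right) = 6625 \left(- 2 \left(-7 - 1\right)\right) = 6625 \left(\left(-2\right) \left(-8\right)\right) = 6625 \cdot 16 = 106000$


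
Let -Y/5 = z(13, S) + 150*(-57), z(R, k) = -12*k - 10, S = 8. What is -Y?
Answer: -43280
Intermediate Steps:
z(R, k) = -10 - 12*k
Y = 43280 (Y = -5*((-10 - 12*8) + 150*(-57)) = -5*((-10 - 96) - 8550) = -5*(-106 - 8550) = -5*(-8656) = 43280)
-Y = -1*43280 = -43280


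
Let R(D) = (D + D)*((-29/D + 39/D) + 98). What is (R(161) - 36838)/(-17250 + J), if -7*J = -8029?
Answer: 5262/16103 ≈ 0.32677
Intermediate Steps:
J = 1147 (J = -⅐*(-8029) = 1147)
R(D) = 2*D*(98 + 10/D) (R(D) = (2*D)*(10/D + 98) = (2*D)*(98 + 10/D) = 2*D*(98 + 10/D))
(R(161) - 36838)/(-17250 + J) = ((20 + 196*161) - 36838)/(-17250 + 1147) = ((20 + 31556) - 36838)/(-16103) = (31576 - 36838)*(-1/16103) = -5262*(-1/16103) = 5262/16103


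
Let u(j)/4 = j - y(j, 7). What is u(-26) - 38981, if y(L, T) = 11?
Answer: -39129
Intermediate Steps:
u(j) = -44 + 4*j (u(j) = 4*(j - 1*11) = 4*(j - 11) = 4*(-11 + j) = -44 + 4*j)
u(-26) - 38981 = (-44 + 4*(-26)) - 38981 = (-44 - 104) - 38981 = -148 - 38981 = -39129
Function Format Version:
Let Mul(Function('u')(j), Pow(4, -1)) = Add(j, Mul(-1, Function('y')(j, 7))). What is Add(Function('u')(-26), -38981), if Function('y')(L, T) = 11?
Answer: -39129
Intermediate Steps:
Function('u')(j) = Add(-44, Mul(4, j)) (Function('u')(j) = Mul(4, Add(j, Mul(-1, 11))) = Mul(4, Add(j, -11)) = Mul(4, Add(-11, j)) = Add(-44, Mul(4, j)))
Add(Function('u')(-26), -38981) = Add(Add(-44, Mul(4, -26)), -38981) = Add(Add(-44, -104), -38981) = Add(-148, -38981) = -39129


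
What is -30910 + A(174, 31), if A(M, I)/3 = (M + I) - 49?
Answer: -30442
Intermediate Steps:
A(M, I) = -147 + 3*I + 3*M (A(M, I) = 3*((M + I) - 49) = 3*((I + M) - 49) = 3*(-49 + I + M) = -147 + 3*I + 3*M)
-30910 + A(174, 31) = -30910 + (-147 + 3*31 + 3*174) = -30910 + (-147 + 93 + 522) = -30910 + 468 = -30442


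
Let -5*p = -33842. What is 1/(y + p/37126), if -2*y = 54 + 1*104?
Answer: -92815/7315464 ≈ -0.012688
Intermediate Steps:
p = 33842/5 (p = -⅕*(-33842) = 33842/5 ≈ 6768.4)
y = -79 (y = -(54 + 1*104)/2 = -(54 + 104)/2 = -½*158 = -79)
1/(y + p/37126) = 1/(-79 + (33842/5)/37126) = 1/(-79 + (33842/5)*(1/37126)) = 1/(-79 + 16921/92815) = 1/(-7315464/92815) = -92815/7315464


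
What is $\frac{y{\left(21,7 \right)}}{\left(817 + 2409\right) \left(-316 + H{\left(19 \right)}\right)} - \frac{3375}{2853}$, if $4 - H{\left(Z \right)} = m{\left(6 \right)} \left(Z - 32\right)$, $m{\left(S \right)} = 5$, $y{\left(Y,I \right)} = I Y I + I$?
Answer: $- \frac{149568331}{126296287} \approx -1.1843$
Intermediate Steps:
$y{\left(Y,I \right)} = I + Y I^{2}$ ($y{\left(Y,I \right)} = Y I^{2} + I = I + Y I^{2}$)
$H{\left(Z \right)} = 164 - 5 Z$ ($H{\left(Z \right)} = 4 - 5 \left(Z - 32\right) = 4 - 5 \left(-32 + Z\right) = 4 - \left(-160 + 5 Z\right) = 164 - 5 Z$)
$\frac{y{\left(21,7 \right)}}{\left(817 + 2409\right) \left(-316 + H{\left(19 \right)}\right)} - \frac{3375}{2853} = \frac{7 \left(1 + 7 \cdot 21\right)}{\left(817 + 2409\right) \left(-316 + \left(164 - 95\right)\right)} - \frac{3375}{2853} = \frac{7 \left(1 + 147\right)}{3226 \left(-316 + \left(164 - 95\right)\right)} - \frac{375}{317} = \frac{7 \cdot 148}{3226 \left(-316 + 69\right)} - \frac{375}{317} = \frac{1036}{3226 \left(-247\right)} - \frac{375}{317} = \frac{1036}{-796822} - \frac{375}{317} = 1036 \left(- \frac{1}{796822}\right) - \frac{375}{317} = - \frac{518}{398411} - \frac{375}{317} = - \frac{149568331}{126296287}$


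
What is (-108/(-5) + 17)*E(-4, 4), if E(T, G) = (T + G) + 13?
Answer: 2509/5 ≈ 501.80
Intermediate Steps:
E(T, G) = 13 + G + T (E(T, G) = (G + T) + 13 = 13 + G + T)
(-108/(-5) + 17)*E(-4, 4) = (-108/(-5) + 17)*(13 + 4 - 4) = (-108*(-1/5) + 17)*13 = (108/5 + 17)*13 = (193/5)*13 = 2509/5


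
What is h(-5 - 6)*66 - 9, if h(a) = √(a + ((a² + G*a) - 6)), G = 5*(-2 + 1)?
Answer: -9 + 66*√159 ≈ 823.23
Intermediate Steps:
G = -5 (G = 5*(-1) = -5)
h(a) = √(-6 + a² - 4*a) (h(a) = √(a + ((a² - 5*a) - 6)) = √(a + (-6 + a² - 5*a)) = √(-6 + a² - 4*a))
h(-5 - 6)*66 - 9 = √(-6 + (-5 - 6)² - 4*(-5 - 6))*66 - 9 = √(-6 + (-11)² - 4*(-11))*66 - 9 = √(-6 + 121 + 44)*66 - 9 = √159*66 - 9 = 66*√159 - 9 = -9 + 66*√159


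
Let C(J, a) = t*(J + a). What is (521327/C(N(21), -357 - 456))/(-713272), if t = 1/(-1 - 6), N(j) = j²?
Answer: -16817/1222752 ≈ -0.013753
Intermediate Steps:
t = -⅐ (t = 1/(-7) = -⅐ ≈ -0.14286)
C(J, a) = -J/7 - a/7 (C(J, a) = -(J + a)/7 = -J/7 - a/7)
(521327/C(N(21), -357 - 456))/(-713272) = (521327/(-⅐*21² - (-357 - 456)/7))/(-713272) = (521327/(-⅐*441 - ⅐*(-813)))*(-1/713272) = (521327/(-63 + 813/7))*(-1/713272) = (521327/(372/7))*(-1/713272) = (521327*(7/372))*(-1/713272) = (117719/12)*(-1/713272) = -16817/1222752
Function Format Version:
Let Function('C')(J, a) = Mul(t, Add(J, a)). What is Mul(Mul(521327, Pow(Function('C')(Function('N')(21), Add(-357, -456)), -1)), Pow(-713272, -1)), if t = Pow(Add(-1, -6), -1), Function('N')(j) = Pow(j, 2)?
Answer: Rational(-16817, 1222752) ≈ -0.013753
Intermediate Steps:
t = Rational(-1, 7) (t = Pow(-7, -1) = Rational(-1, 7) ≈ -0.14286)
Function('C')(J, a) = Add(Mul(Rational(-1, 7), J), Mul(Rational(-1, 7), a)) (Function('C')(J, a) = Mul(Rational(-1, 7), Add(J, a)) = Add(Mul(Rational(-1, 7), J), Mul(Rational(-1, 7), a)))
Mul(Mul(521327, Pow(Function('C')(Function('N')(21), Add(-357, -456)), -1)), Pow(-713272, -1)) = Mul(Mul(521327, Pow(Add(Mul(Rational(-1, 7), Pow(21, 2)), Mul(Rational(-1, 7), Add(-357, -456))), -1)), Pow(-713272, -1)) = Mul(Mul(521327, Pow(Add(Mul(Rational(-1, 7), 441), Mul(Rational(-1, 7), -813)), -1)), Rational(-1, 713272)) = Mul(Mul(521327, Pow(Add(-63, Rational(813, 7)), -1)), Rational(-1, 713272)) = Mul(Mul(521327, Pow(Rational(372, 7), -1)), Rational(-1, 713272)) = Mul(Mul(521327, Rational(7, 372)), Rational(-1, 713272)) = Mul(Rational(117719, 12), Rational(-1, 713272)) = Rational(-16817, 1222752)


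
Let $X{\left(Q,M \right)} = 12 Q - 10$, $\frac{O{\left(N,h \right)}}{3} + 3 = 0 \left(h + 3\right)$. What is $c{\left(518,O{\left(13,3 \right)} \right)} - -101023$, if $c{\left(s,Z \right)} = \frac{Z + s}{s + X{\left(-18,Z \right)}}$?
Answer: $\frac{29499225}{292} \approx 1.0102 \cdot 10^{5}$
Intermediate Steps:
$O{\left(N,h \right)} = -9$ ($O{\left(N,h \right)} = -9 + 3 \cdot 0 \left(h + 3\right) = -9 + 3 \cdot 0 \left(3 + h\right) = -9 + 3 \cdot 0 = -9 + 0 = -9$)
$X{\left(Q,M \right)} = -10 + 12 Q$
$c{\left(s,Z \right)} = \frac{Z + s}{-226 + s}$ ($c{\left(s,Z \right)} = \frac{Z + s}{s + \left(-10 + 12 \left(-18\right)\right)} = \frac{Z + s}{s - 226} = \frac{Z + s}{-226 + s}$)
$c{\left(518,O{\left(13,3 \right)} \right)} - -101023 = \frac{-9 + 518}{-226 + 518} - -101023 = \frac{1}{292} \cdot 509 + 101023 = \frac{509}{292} + 101023 = \frac{29499225}{292}$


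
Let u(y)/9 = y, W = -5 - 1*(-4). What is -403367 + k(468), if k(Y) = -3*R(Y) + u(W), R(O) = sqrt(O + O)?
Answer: -403376 - 18*sqrt(26) ≈ -4.0347e+5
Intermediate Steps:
W = -1 (W = -5 + 4 = -1)
u(y) = 9*y
R(O) = sqrt(2)*sqrt(O) (R(O) = sqrt(2*O) = sqrt(2)*sqrt(O))
k(Y) = -9 - 3*sqrt(2)*sqrt(Y) (k(Y) = -3*sqrt(2)*sqrt(Y) + 9*(-1) = -3*sqrt(2)*sqrt(Y) - 9 = -9 - 3*sqrt(2)*sqrt(Y))
-403367 + k(468) = -403367 + (-9 - 3*sqrt(2)*sqrt(468)) = -403367 + (-9 - 3*sqrt(2)*6*sqrt(13)) = -403367 + (-9 - 18*sqrt(26)) = -403376 - 18*sqrt(26)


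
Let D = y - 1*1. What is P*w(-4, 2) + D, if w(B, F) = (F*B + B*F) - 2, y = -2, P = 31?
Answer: -561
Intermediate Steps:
D = -3 (D = -2 - 1*1 = -2 - 1 = -3)
w(B, F) = -2 + 2*B*F (w(B, F) = (B*F + B*F) - 2 = 2*B*F - 2 = -2 + 2*B*F)
P*w(-4, 2) + D = 31*(-2 + 2*(-4)*2) - 3 = 31*(-2 - 16) - 3 = 31*(-18) - 3 = -558 - 3 = -561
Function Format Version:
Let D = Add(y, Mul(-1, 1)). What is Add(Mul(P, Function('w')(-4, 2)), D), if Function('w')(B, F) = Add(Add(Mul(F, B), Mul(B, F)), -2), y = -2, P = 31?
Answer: -561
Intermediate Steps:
D = -3 (D = Add(-2, Mul(-1, 1)) = Add(-2, -1) = -3)
Function('w')(B, F) = Add(-2, Mul(2, B, F)) (Function('w')(B, F) = Add(Add(Mul(B, F), Mul(B, F)), -2) = Add(Mul(2, B, F), -2) = Add(-2, Mul(2, B, F)))
Add(Mul(P, Function('w')(-4, 2)), D) = Add(Mul(31, Add(-2, Mul(2, -4, 2))), -3) = Add(Mul(31, Add(-2, -16)), -3) = Add(Mul(31, -18), -3) = Add(-558, -3) = -561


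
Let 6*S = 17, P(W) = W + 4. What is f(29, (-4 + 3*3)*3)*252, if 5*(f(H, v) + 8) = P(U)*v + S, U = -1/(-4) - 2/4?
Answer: 4809/5 ≈ 961.80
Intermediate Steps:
U = -1/4 (U = -1*(-1/4) - 2*1/4 = 1/4 - 1/2 = -1/4 ≈ -0.25000)
P(W) = 4 + W
S = 17/6 (S = (1/6)*17 = 17/6 ≈ 2.8333)
f(H, v) = -223/30 + 3*v/4 (f(H, v) = -8 + ((4 - 1/4)*v + 17/6)/5 = -8 + (15*v/4 + 17/6)/5 = -8 + (17/6 + 15*v/4)/5 = -8 + (17/30 + 3*v/4) = -223/30 + 3*v/4)
f(29, (-4 + 3*3)*3)*252 = (-223/30 + 3*((-4 + 3*3)*3)/4)*252 = (-223/30 + 3*((-4 + 9)*3)/4)*252 = (-223/30 + 3*(5*3)/4)*252 = (-223/30 + (3/4)*15)*252 = (-223/30 + 45/4)*252 = (229/60)*252 = 4809/5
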